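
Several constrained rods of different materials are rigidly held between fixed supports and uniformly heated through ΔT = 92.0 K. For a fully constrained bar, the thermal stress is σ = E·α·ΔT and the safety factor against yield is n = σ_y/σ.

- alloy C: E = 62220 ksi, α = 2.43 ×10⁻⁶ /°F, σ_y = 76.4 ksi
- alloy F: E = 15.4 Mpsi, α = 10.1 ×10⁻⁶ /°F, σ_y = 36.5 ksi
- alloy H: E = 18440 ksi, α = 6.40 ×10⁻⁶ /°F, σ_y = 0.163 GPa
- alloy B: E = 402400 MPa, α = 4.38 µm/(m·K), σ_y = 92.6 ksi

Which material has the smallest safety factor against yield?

Converting E to GPa, α to ×10⁻⁶/K, σ_y to MPa, then σ and n for each:
  alloy C: E = 429.0, α = 4.37, σ_y = 526.8 → σ = 173 MPa, n = 3.05
  alloy F: E = 106.2, α = 18.2, σ_y = 251.7 → σ = 178 MPa, n = 1.42
  alloy H: E = 127.1, α = 11.5, σ_y = 163.0 → σ = 135 MPa, n = 1.21
  alloy B: E = 402.4, α = 4.38, σ_y = 638.5 → σ = 162 MPa, n = 3.94
Alloy H has the lowest safety factor, n = 1.21.

alloy H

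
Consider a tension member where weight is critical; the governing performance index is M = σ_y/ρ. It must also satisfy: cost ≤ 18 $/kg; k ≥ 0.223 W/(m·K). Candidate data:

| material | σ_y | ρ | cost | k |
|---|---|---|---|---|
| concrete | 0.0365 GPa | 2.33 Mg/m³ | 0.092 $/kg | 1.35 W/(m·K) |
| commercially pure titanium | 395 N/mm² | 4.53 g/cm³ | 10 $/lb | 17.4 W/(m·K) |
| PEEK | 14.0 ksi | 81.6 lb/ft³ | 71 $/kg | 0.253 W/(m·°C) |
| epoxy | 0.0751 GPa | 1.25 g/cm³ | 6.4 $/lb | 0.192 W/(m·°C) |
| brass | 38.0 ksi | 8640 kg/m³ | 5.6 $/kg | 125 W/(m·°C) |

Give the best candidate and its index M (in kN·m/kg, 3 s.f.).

Screen on constraints: cost ≤ 18 $/kg; k ≥ 0.223 W/(m·K). Survivors: concrete, brass.
After converting to SI:
  concrete: σ_y = 36.50 MPa, ρ = 2330 kg/m³
  brass: σ_y = 262.0 MPa, ρ = 8640 kg/m³
  brass: M = 30.3 kN·m/kg
  concrete: M = 15.7 kN·m/kg
Brass has the largest M.

brass, M = 30.3 kN·m/kg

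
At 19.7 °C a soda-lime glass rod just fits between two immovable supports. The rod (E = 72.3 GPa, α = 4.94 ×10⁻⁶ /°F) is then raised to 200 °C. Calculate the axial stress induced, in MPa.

α = 4.94×10⁻⁶/°F × 9/5 = 8.89×10⁻⁶/K.
ΔT = 180.3 K. Constrained thermal stress σ = E·α·ΔT = 72.30×10³ MPa × 8.89×10⁻⁶ × 180.3 = 116 MPa (compressive).

116 MPa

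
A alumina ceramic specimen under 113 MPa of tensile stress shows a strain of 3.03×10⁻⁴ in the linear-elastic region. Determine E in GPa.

E = σ/ε = 113 MPa / 3.03×10⁻⁴ = 372900 MPa = 373 GPa.

373 GPa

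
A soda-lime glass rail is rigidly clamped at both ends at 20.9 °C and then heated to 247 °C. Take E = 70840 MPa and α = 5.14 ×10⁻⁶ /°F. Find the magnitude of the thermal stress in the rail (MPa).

148 MPa

E = 70840 MPa = 70.84 GPa.
α = 5.14×10⁻⁶/°F × 9/5 = 9.25×10⁻⁶/K.
ΔT = 226.1 K. Constrained thermal stress σ = E·α·ΔT = 70.84×10³ MPa × 9.25×10⁻⁶ × 226.1 = 148 MPa (compressive).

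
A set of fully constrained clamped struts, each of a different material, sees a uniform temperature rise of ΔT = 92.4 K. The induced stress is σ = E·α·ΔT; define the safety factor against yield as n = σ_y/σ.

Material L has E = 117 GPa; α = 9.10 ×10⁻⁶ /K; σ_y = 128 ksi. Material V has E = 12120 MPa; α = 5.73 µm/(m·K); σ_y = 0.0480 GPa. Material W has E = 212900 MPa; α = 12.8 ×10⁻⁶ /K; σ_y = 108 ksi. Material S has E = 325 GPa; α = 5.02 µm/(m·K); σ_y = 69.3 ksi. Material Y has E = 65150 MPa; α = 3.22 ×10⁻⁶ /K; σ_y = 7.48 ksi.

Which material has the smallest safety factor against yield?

material Y

Converting E to GPa, α to ×10⁻⁶/K, σ_y to MPa, then σ and n for each:
  material L: E = 117.0, α = 9.10, σ_y = 882.5 → σ = 98.4 MPa, n = 8.97
  material V: E = 12.12, α = 5.73, σ_y = 48.00 → σ = 6.42 MPa, n = 7.48
  material W: E = 212.9, α = 12.8, σ_y = 744.6 → σ = 252 MPa, n = 2.96
  material S: E = 325.0, α = 5.02, σ_y = 477.8 → σ = 151 MPa, n = 3.17
  material Y: E = 65.15, α = 3.22, σ_y = 51.57 → σ = 19.4 MPa, n = 2.66
The minimum is material Y at n = 2.66.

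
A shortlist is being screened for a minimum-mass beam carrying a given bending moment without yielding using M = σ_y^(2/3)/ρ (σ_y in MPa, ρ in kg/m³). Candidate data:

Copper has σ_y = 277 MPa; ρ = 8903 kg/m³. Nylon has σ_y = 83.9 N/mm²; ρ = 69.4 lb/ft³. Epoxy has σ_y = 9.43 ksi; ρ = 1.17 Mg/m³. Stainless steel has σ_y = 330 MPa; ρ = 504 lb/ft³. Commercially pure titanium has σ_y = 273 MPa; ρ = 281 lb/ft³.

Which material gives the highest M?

nylon

Convert each candidate to consistent units, then evaluate M:
  copper: σ_y = 277.0 MPa, ρ = 8903 kg/m³
  nylon: σ_y = 83.90 MPa, ρ = 1112 kg/m³
  epoxy: σ_y = 65.02 MPa, ρ = 1170 kg/m³
  stainless steel: σ_y = 330.0 MPa, ρ = 8073 kg/m³
  commercially pure titanium: σ_y = 273.0 MPa, ρ = 4501 kg/m³
  nylon: M = 17.2×10⁻³
  epoxy: M = 13.8×10⁻³
  commercially pure titanium: M = 9.35×10⁻³
  stainless steel: M = 5.92×10⁻³
  copper: M = 4.77×10⁻³
The maximum is for nylon.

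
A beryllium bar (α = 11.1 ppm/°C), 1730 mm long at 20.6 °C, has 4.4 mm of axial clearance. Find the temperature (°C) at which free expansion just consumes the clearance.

α·L₀·ΔT = 4.4 mm ⇒ ΔT = 4.4 / (11.1×10⁻⁶ × 1730.0) = 229.1 K.
T = 20.6 + 229.1 = 249.7 °C.

250 °C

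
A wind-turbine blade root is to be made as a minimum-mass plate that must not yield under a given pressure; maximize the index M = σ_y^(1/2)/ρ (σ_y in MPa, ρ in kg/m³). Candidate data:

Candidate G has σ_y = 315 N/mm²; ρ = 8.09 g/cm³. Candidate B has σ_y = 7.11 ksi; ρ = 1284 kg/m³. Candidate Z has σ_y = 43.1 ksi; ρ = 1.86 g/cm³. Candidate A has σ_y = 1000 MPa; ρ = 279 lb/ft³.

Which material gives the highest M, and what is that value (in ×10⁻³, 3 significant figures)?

candidate Z, M = 9.27×10⁻³

Normalizing units and computing the index:
  candidate G: σ_y = 315.0 MPa, ρ = 8090 kg/m³
  candidate B: σ_y = 49.02 MPa, ρ = 1284 kg/m³
  candidate Z: σ_y = 297.2 MPa, ρ = 1860 kg/m³
  candidate A: σ_y = 1000 MPa, ρ = 4469 kg/m³
  candidate Z: M = 9.27×10⁻³
  candidate A: M = 7.08×10⁻³
  candidate B: M = 5.45×10⁻³
  candidate G: M = 2.19×10⁻³
The maximum is for candidate Z.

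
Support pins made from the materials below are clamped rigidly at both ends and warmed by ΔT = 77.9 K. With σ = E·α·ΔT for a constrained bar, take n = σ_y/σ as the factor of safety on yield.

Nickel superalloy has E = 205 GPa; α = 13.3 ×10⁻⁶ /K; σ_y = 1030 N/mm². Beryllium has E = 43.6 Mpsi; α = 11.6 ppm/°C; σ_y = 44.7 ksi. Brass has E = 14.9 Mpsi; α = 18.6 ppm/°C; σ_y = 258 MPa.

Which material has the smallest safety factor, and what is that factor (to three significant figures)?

beryllium, n = 1.13

Per material, after unit conversion:
  nickel superalloy: E = 205.0, α = 13.3, σ_y = 1030 → σ = 212 MPa, n = 4.85
  beryllium: E = 300.6, α = 11.6, σ_y = 308.2 → σ = 272 MPa, n = 1.13
  brass: E = 102.7, α = 18.6, σ_y = 258.0 → σ = 149 MPa, n = 1.73
Beryllium has the lowest safety factor, n = 1.13.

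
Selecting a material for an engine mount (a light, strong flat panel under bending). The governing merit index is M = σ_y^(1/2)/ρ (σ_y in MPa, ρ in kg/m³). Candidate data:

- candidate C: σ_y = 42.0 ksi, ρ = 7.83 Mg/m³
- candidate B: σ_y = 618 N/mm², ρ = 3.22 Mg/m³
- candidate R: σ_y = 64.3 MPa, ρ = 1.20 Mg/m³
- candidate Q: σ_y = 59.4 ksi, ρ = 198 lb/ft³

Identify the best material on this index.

candidate B

Convert each candidate to consistent units, then evaluate M:
  candidate C: σ_y = 289.6 MPa, ρ = 7830 kg/m³
  candidate B: σ_y = 618.0 MPa, ρ = 3220 kg/m³
  candidate R: σ_y = 64.30 MPa, ρ = 1200 kg/m³
  candidate Q: σ_y = 409.5 MPa, ρ = 3172 kg/m³
  candidate B: M = 7.72×10⁻³
  candidate R: M = 6.68×10⁻³
  candidate Q: M = 6.38×10⁻³
  candidate C: M = 2.17×10⁻³
Candidate B ranks first.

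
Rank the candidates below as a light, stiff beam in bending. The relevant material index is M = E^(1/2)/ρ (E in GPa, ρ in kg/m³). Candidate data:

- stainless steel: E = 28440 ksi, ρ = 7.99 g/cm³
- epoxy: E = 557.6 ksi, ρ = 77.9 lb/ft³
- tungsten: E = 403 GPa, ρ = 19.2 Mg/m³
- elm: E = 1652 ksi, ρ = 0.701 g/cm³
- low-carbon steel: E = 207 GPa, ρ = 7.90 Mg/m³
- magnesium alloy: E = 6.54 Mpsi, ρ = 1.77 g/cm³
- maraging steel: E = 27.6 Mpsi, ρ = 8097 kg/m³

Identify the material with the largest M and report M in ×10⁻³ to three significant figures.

elm, M = 4.81×10⁻³

After converting to SI:
  stainless steel: E = 196.1 GPa, ρ = 7990 kg/m³
  epoxy: E = 3.845 GPa, ρ = 1248 kg/m³
  tungsten: E = 403.0 GPa, ρ = 19200 kg/m³
  elm: E = 11.39 GPa, ρ = 701.0 kg/m³
  low-carbon steel: E = 207.0 GPa, ρ = 7900 kg/m³
  magnesium alloy: E = 45.09 GPa, ρ = 1770 kg/m³
  maraging steel: E = 190.3 GPa, ρ = 8097 kg/m³
  elm: M = 4.81×10⁻³
  magnesium alloy: M = 3.79×10⁻³
  low-carbon steel: M = 1.82×10⁻³
  stainless steel: M = 1.75×10⁻³
  maraging steel: M = 1.70×10⁻³
  epoxy: M = 1.57×10⁻³
  tungsten: M = 1.05×10⁻³
Highest index: elm.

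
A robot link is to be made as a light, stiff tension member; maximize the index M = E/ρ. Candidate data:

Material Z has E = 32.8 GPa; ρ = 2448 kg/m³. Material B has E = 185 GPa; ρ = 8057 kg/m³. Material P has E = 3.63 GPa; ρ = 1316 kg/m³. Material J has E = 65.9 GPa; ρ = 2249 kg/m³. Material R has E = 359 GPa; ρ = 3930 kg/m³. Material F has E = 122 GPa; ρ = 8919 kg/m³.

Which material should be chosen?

material R

Per-candidate index values:
  material R: M = 91.3 MN·m/kg
  material J: M = 29.3 MN·m/kg
  material B: M = 23.0 MN·m/kg
  material F: M = 13.7 MN·m/kg
  material Z: M = 13.4 MN·m/kg
  material P: M = 2.76 MN·m/kg
Highest index: material R.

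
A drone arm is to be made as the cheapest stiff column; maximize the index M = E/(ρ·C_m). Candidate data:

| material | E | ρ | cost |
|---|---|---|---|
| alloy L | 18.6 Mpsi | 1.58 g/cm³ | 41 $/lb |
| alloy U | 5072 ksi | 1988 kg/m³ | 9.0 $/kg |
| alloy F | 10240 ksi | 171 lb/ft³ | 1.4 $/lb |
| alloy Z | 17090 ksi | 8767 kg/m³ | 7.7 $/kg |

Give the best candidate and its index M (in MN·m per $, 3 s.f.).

alloy F, M = 8.35 MN·m per $

After converting to SI:
  alloy L: E = 128.2 GPa, ρ = 1580 kg/m³, cost = 90.39 $/kg
  alloy U: E = 34.97 GPa, ρ = 1988 kg/m³, cost = 9.000 $/kg
  alloy F: E = 70.60 GPa, ρ = 2739 kg/m³, cost = 3.086 $/kg
  alloy Z: E = 117.8 GPa, ρ = 8767 kg/m³, cost = 7.700 $/kg
  alloy F: M = 8.35 MN·m per $
  alloy U: M = 1.95 MN·m per $
  alloy Z: M = 1.75 MN·m per $
  alloy L: M = 0.898 MN·m per $
Alloy F ranks first.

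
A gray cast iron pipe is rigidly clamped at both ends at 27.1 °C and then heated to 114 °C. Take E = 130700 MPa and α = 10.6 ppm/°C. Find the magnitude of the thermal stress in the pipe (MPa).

E = 130700 MPa = 130.7 GPa.
ΔT = 86.90 K. Constrained thermal stress σ = E·α·ΔT = 130.7×10³ MPa × 10.6×10⁻⁶ × 86.90 = 120 MPa (compressive).

120 MPa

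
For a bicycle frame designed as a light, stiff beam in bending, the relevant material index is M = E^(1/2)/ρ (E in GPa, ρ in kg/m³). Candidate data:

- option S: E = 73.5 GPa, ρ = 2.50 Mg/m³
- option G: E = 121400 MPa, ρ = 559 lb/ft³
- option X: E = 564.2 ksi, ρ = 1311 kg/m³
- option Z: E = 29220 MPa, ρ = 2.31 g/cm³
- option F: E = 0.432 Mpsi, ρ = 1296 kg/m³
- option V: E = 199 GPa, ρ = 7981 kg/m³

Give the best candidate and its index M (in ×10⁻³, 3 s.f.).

option S, M = 3.43×10⁻³

In SI units:
  option S: E = 73.50 GPa, ρ = 2500 kg/m³
  option G: E = 121.4 GPa, ρ = 8954 kg/m³
  option X: E = 3.890 GPa, ρ = 1311 kg/m³
  option Z: E = 29.22 GPa, ρ = 2310 kg/m³
  option F: E = 2.979 GPa, ρ = 1296 kg/m³
  option V: E = 199.0 GPa, ρ = 7981 kg/m³
  option S: M = 3.43×10⁻³
  option Z: M = 2.34×10⁻³
  option V: M = 1.77×10⁻³
  option X: M = 1.50×10⁻³
  option F: M = 1.33×10⁻³
  option G: M = 1.23×10⁻³
Highest index: option S.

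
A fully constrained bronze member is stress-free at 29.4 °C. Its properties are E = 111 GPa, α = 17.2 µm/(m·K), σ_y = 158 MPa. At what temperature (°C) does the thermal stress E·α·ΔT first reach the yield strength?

E·α·ΔT = 158.0 MPa ⇒ ΔT = 158.0 / (111.0×10³ × 17.2×10⁻⁶) = 82.76 K.
T = 29.4 + 82.76 = 112.2 °C.

112 °C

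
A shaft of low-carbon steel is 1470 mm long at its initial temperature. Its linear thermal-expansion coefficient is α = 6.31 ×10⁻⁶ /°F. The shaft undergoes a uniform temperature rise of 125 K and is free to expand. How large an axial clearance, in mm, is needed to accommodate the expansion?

Convert α: 6.31×10⁻⁶/°F × (9/5) = 11.4×10⁻⁶/K.
ΔL = α·L₀·ΔT = 11.4×10⁻⁶ × 1470 mm × 125.0 K = 2.09 mm.

2.09 mm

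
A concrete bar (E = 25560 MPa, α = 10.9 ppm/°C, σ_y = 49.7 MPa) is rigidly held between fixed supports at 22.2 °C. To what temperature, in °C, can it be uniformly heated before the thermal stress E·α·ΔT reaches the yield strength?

E = 25560 MPa = 25.56 GPa.
E·α·ΔT = 49.70 MPa ⇒ ΔT = 49.70 / (25.56×10³ × 10.9×10⁻⁶) = 178.4 K.
T = 22.2 + 178.4 = 200.6 °C.

201 °C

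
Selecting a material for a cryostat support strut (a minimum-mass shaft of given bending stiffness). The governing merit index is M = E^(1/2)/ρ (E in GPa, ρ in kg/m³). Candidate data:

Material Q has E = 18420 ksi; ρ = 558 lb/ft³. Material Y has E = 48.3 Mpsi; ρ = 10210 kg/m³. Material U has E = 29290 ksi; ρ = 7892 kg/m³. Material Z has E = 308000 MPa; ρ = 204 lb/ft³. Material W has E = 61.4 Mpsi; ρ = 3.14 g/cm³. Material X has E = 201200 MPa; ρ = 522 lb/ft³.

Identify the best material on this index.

material W

After converting to SI:
  material Q: E = 127.0 GPa, ρ = 8938 kg/m³
  material Y: E = 333.0 GPa, ρ = 10210 kg/m³
  material U: E = 201.9 GPa, ρ = 7892 kg/m³
  material Z: E = 308.0 GPa, ρ = 3268 kg/m³
  material W: E = 423.3 GPa, ρ = 3140 kg/m³
  material X: E = 201.2 GPa, ρ = 8362 kg/m³
  material W: M = 6.55×10⁻³
  material Z: M = 5.37×10⁻³
  material U: M = 1.80×10⁻³
  material Y: M = 1.79×10⁻³
  material X: M = 1.70×10⁻³
  material Q: M = 1.26×10⁻³
Highest index: material W.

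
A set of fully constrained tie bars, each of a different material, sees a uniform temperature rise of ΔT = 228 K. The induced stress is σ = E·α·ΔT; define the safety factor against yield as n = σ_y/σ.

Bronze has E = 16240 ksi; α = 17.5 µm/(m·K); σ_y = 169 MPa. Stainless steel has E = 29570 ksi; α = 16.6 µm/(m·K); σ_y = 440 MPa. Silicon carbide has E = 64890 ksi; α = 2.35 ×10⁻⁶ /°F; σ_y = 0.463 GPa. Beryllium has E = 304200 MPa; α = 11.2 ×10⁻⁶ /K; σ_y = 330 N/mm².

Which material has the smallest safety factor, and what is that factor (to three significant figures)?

bronze, n = 0.378

With everything in SI (GPa, ×10⁻⁶/K, MPa):
  bronze: E = 112.0, α = 17.5, σ_y = 169.0 → σ = 447 MPa, n = 0.378
  stainless steel: E = 203.9, α = 16.6, σ_y = 440.0 → σ = 772 MPa, n = 0.570
  silicon carbide: E = 447.4, α = 4.23, σ_y = 463.0 → σ = 431 MPa, n = 1.07
  beryllium: E = 304.2, α = 11.2, σ_y = 330.0 → σ = 777 MPa, n = 0.425
Smallest n: bronze with n = 0.378.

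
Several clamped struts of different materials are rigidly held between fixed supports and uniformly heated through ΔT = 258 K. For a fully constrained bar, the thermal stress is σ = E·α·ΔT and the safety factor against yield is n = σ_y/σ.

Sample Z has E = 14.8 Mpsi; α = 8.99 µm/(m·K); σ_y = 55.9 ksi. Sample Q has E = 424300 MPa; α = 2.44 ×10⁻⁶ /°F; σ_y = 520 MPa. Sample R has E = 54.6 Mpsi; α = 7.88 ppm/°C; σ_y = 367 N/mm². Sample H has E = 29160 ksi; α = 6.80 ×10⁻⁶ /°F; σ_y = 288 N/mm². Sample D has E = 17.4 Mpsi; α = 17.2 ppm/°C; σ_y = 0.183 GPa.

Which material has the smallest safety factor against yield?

With everything in SI (GPa, ×10⁻⁶/K, MPa):
  sample Z: E = 102.0, α = 8.99, σ_y = 385.4 → σ = 237 MPa, n = 1.63
  sample Q: E = 424.3, α = 4.39, σ_y = 520.0 → σ = 481 MPa, n = 1.08
  sample R: E = 376.5, α = 7.88, σ_y = 367.0 → σ = 765 MPa, n = 0.480
  sample H: E = 201.1, α = 12.2, σ_y = 288.0 → σ = 635 MPa, n = 0.454
  sample D: E = 120.0, α = 17.2, σ_y = 183.0 → σ = 532 MPa, n = 0.344
Smallest n: sample D with n = 0.344.

sample D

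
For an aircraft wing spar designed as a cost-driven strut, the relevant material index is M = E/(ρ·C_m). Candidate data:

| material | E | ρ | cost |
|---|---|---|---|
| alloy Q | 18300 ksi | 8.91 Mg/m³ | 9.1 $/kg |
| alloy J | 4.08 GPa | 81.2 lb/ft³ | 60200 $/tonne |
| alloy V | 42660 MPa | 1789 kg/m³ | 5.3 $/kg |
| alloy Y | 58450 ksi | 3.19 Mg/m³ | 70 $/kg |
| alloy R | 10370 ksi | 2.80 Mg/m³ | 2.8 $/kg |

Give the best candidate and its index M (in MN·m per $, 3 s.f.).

alloy R, M = 9.12 MN·m per $

After converting to SI:
  alloy Q: E = 126.2 GPa, ρ = 8910 kg/m³, cost = 9.100 $/kg
  alloy J: E = 4.080 GPa, ρ = 1301 kg/m³, cost = 60.20 $/kg
  alloy V: E = 42.66 GPa, ρ = 1789 kg/m³, cost = 5.300 $/kg
  alloy Y: E = 403.0 GPa, ρ = 3190 kg/m³, cost = 70.00 $/kg
  alloy R: E = 71.50 GPa, ρ = 2800 kg/m³, cost = 2.800 $/kg
  alloy R: M = 9.12 MN·m per $
  alloy V: M = 4.50 MN·m per $
  alloy Y: M = 1.80 MN·m per $
  alloy Q: M = 1.56 MN·m per $
  alloy J: M = 0.0521 MN·m per $
Highest index: alloy R.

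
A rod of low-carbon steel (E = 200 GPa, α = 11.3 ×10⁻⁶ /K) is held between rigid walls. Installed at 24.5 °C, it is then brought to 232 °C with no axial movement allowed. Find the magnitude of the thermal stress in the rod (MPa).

ΔT = 207.5 K. Constrained thermal stress σ = E·α·ΔT = 200.0×10³ MPa × 11.3×10⁻⁶ × 207.5 = 469 MPa (compressive).

469 MPa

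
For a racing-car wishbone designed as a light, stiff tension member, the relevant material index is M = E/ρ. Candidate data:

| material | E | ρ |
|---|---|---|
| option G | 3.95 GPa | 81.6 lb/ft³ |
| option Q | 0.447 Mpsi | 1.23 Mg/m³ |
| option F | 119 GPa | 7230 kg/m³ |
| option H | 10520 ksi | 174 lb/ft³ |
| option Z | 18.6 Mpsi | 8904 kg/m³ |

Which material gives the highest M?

option H

Putting every candidate on a common basis:
  option G: E = 3.950 GPa, ρ = 1307 kg/m³
  option Q: E = 3.082 GPa, ρ = 1230 kg/m³
  option F: E = 119.0 GPa, ρ = 7230 kg/m³
  option H: E = 72.53 GPa, ρ = 2787 kg/m³
  option Z: E = 128.2 GPa, ρ = 8904 kg/m³
  option H: M = 26.0 MN·m/kg
  option F: M = 16.5 MN·m/kg
  option Z: M = 14.4 MN·m/kg
  option G: M = 3.02 MN·m/kg
  option Q: M = 2.51 MN·m/kg
Option H ranks first.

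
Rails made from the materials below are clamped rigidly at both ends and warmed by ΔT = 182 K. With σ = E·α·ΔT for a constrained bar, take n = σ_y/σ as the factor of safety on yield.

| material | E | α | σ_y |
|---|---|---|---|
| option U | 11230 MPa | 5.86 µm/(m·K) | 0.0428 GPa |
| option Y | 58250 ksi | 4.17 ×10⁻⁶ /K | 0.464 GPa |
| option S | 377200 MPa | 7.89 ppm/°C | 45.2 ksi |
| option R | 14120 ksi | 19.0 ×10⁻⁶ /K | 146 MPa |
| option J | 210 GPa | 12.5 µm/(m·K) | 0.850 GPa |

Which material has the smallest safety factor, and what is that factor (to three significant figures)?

Per material, after unit conversion:
  option U: E = 11.23, α = 5.86, σ_y = 42.80 → σ = 12.0 MPa, n = 3.57
  option Y: E = 401.6, α = 4.17, σ_y = 464.0 → σ = 305 MPa, n = 1.52
  option S: E = 377.2, α = 7.89, σ_y = 311.6 → σ = 542 MPa, n = 0.575
  option R: E = 97.35, α = 19.0, σ_y = 146.0 → σ = 337 MPa, n = 0.434
  option J: E = 210.0, α = 12.5, σ_y = 850.0 → σ = 478 MPa, n = 1.78
The minimum is option R at n = 0.434.

option R, n = 0.434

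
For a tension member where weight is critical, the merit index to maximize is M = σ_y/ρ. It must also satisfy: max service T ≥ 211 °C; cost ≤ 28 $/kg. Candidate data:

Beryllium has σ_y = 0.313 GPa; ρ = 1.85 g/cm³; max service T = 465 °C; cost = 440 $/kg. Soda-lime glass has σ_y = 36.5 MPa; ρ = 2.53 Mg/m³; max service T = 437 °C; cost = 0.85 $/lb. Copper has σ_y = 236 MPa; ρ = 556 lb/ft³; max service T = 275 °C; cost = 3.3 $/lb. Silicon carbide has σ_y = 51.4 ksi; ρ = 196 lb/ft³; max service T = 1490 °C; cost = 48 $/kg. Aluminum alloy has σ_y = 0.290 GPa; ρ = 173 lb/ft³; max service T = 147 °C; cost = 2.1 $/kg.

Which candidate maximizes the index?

copper

Screen on constraints: max service T ≥ 211 °C; cost ≤ 28 $/kg. Survivors: soda-lime glass, copper.
Normalizing units and computing the index:
  soda-lime glass: σ_y = 36.50 MPa, ρ = 2530 kg/m³
  copper: σ_y = 236.0 MPa, ρ = 8906 kg/m³
  copper: M = 26.5 kN·m/kg
  soda-lime glass: M = 14.4 kN·m/kg
Highest index: copper.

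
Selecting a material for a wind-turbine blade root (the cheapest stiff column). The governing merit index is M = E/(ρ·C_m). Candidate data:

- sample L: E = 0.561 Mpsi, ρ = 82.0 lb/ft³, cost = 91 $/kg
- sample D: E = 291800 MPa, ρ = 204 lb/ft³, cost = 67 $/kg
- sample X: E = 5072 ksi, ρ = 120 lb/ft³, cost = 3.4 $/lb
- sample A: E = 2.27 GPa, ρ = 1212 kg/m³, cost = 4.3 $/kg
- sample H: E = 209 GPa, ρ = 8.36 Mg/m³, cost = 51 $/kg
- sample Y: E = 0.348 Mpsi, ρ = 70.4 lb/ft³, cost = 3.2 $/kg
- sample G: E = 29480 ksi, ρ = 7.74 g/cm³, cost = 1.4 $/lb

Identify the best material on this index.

Putting every candidate on a common basis:
  sample L: E = 3.868 GPa, ρ = 1314 kg/m³, cost = 91.00 $/kg
  sample D: E = 291.8 GPa, ρ = 3268 kg/m³, cost = 67.00 $/kg
  sample X: E = 34.97 GPa, ρ = 1922 kg/m³, cost = 7.496 $/kg
  sample A: E = 2.270 GPa, ρ = 1212 kg/m³, cost = 4.300 $/kg
  sample H: E = 209.0 GPa, ρ = 8360 kg/m³, cost = 51.00 $/kg
  sample Y: E = 2.399 GPa, ρ = 1128 kg/m³, cost = 3.200 $/kg
  sample G: E = 203.3 GPa, ρ = 7740 kg/m³, cost = 3.086 $/kg
  sample G: M = 8.51 MN·m per $
  sample X: M = 2.43 MN·m per $
  sample D: M = 1.33 MN·m per $
  sample Y: M = 0.665 MN·m per $
  sample H: M = 0.490 MN·m per $
  sample A: M = 0.436 MN·m per $
  sample L: M = 0.0324 MN·m per $
The maximum is for sample G.

sample G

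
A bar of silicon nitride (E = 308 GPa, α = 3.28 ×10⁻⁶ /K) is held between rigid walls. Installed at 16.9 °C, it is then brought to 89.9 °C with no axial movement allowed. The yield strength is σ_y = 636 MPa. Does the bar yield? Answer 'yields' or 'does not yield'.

does not yield

ΔT = 73.00 K. Constrained thermal stress σ = E·α·ΔT = 308.0×10³ MPa × 3.28×10⁻⁶ × 73.00 = 73.7 MPa (compressive).
Compare to σ_y = 636 MPa: σ < σ_y, so it does not yield.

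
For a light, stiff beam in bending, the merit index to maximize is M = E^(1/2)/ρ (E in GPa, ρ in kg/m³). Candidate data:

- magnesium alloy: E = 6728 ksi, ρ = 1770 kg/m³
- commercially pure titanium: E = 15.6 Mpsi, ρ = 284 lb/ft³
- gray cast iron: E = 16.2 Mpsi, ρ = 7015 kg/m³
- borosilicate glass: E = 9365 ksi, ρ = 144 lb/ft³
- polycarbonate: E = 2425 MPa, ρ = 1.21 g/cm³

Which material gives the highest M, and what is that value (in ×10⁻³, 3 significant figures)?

magnesium alloy, M = 3.85×10⁻³

In SI units:
  magnesium alloy: E = 46.39 GPa, ρ = 1770 kg/m³
  commercially pure titanium: E = 107.6 GPa, ρ = 4549 kg/m³
  gray cast iron: E = 111.7 GPa, ρ = 7015 kg/m³
  borosilicate glass: E = 64.57 GPa, ρ = 2307 kg/m³
  polycarbonate: E = 2.425 GPa, ρ = 1210 kg/m³
  magnesium alloy: M = 3.85×10⁻³
  borosilicate glass: M = 3.48×10⁻³
  commercially pure titanium: M = 2.28×10⁻³
  gray cast iron: M = 1.51×10⁻³
  polycarbonate: M = 1.29×10⁻³
Magnesium alloy has the largest M.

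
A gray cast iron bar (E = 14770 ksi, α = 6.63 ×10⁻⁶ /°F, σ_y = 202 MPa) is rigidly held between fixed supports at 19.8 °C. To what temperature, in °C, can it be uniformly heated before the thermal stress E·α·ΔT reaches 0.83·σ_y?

E = 14770 ksi = 101.8 GPa.
α = 6.63×10⁻⁶/°F × 9/5 = 11.9×10⁻⁶/K.
E·α·ΔT = 167.7 MPa ⇒ ΔT = 167.7 / (101.8×10³ × 11.9×10⁻⁶) = 138.0 K.
T = 19.8 + 138.0 = 157.8 °C.

158 °C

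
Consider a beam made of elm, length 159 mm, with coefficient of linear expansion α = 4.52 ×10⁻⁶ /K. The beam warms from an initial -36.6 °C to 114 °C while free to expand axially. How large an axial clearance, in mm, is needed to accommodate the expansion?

ΔT = 114 − (-36.6) = 150.6 K.
ΔL = α·L₀·ΔT = 4.52×10⁻⁶ × 159 mm × 150.6 K = 0.108 mm.

0.108 mm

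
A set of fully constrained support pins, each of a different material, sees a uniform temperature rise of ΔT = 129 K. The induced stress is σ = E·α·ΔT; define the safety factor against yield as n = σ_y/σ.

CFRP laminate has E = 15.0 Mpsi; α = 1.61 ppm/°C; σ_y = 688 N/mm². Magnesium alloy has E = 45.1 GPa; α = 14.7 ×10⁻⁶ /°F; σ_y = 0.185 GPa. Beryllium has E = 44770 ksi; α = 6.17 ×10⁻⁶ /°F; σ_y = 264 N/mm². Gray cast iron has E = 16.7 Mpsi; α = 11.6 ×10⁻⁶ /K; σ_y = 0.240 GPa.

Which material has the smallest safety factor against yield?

beryllium

Per material, after unit conversion:
  CFRP laminate: E = 103.4, α = 1.61, σ_y = 688.0 → σ = 21.5 MPa, n = 32.0
  magnesium alloy: E = 45.10, α = 26.5, σ_y = 185.0 → σ = 154 MPa, n = 1.20
  beryllium: E = 308.7, α = 11.1, σ_y = 264.0 → σ = 442 MPa, n = 0.597
  gray cast iron: E = 115.1, α = 11.6, σ_y = 240.0 → σ = 172 MPa, n = 1.39
Smallest n: beryllium with n = 0.597.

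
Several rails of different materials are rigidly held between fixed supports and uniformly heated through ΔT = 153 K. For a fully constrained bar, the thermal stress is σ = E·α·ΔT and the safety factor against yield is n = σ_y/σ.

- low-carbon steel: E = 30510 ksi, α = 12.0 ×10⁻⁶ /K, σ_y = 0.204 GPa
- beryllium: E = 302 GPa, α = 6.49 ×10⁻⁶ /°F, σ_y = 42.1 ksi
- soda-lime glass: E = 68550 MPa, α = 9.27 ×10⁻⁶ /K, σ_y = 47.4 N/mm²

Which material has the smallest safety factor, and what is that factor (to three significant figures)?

With everything in SI (GPa, ×10⁻⁶/K, MPa):
  low-carbon steel: E = 210.4, α = 12.0, σ_y = 204.0 → σ = 386 MPa, n = 0.528
  beryllium: E = 302.0, α = 11.7, σ_y = 290.3 → σ = 540 MPa, n = 0.538
  soda-lime glass: E = 68.55, α = 9.27, σ_y = 47.40 → σ = 97.2 MPa, n = 0.488
Soda-lime glass has the lowest safety factor, n = 0.488.

soda-lime glass, n = 0.488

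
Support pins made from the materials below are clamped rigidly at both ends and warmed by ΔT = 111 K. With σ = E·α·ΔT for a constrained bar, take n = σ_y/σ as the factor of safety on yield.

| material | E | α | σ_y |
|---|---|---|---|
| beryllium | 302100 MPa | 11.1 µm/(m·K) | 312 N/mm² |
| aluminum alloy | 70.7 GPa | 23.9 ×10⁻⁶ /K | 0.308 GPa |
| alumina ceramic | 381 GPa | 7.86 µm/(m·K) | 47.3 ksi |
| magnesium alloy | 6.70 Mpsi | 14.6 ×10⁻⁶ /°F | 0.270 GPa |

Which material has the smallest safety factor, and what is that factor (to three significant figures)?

beryllium, n = 0.838

Per material, after unit conversion:
  beryllium: E = 302.1, α = 11.1, σ_y = 312.0 → σ = 372 MPa, n = 0.838
  aluminum alloy: E = 70.70, α = 23.9, σ_y = 308.0 → σ = 188 MPa, n = 1.64
  alumina ceramic: E = 381.0, α = 7.86, σ_y = 326.1 → σ = 332 MPa, n = 0.981
  magnesium alloy: E = 46.19, α = 26.3, σ_y = 270.0 → σ = 135 MPa, n = 2.00
The minimum is beryllium at n = 0.838.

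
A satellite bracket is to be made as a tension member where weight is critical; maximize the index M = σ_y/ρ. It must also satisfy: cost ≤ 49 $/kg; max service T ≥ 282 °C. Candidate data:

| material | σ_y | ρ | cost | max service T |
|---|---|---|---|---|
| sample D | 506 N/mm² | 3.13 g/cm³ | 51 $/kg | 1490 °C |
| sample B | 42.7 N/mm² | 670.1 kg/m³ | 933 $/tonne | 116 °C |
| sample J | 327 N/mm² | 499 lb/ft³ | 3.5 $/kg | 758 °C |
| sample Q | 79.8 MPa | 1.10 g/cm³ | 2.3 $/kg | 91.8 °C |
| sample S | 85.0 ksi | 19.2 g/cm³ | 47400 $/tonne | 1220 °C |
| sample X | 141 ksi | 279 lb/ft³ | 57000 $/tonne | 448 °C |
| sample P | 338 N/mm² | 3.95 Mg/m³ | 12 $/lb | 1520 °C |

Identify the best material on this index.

sample P

Screen on constraints: cost ≤ 49 $/kg; max service T ≥ 282 °C. Survivors: sample J, sample S, sample P.
Normalizing units and computing the index:
  sample J: σ_y = 327.0 MPa, ρ = 7993 kg/m³
  sample S: σ_y = 586.1 MPa, ρ = 19200 kg/m³
  sample P: σ_y = 338.0 MPa, ρ = 3950 kg/m³
  sample P: M = 85.6 kN·m/kg
  sample J: M = 40.9 kN·m/kg
  sample S: M = 30.5 kN·m/kg
Sample P has the largest M.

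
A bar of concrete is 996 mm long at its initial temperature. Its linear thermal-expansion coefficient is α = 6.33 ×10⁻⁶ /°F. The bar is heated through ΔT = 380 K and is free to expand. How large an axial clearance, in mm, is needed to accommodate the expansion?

4.31 mm

Convert α: 6.33×10⁻⁶/°F × (9/5) = 11.4×10⁻⁶/K.
ΔL = α·L₀·ΔT = 11.4×10⁻⁶ × 996 mm × 380.0 K = 4.31 mm.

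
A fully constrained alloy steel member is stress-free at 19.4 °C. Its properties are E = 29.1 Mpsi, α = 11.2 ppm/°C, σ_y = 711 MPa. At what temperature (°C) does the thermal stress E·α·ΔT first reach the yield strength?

E = 29.1 Mpsi = 200.6 GPa.
E·α·ΔT = 711.0 MPa ⇒ ΔT = 711.0 / (200.6×10³ × 11.2×10⁻⁶) = 316.4 K.
T = 19.4 + 316.4 = 335.8 °C.

336 °C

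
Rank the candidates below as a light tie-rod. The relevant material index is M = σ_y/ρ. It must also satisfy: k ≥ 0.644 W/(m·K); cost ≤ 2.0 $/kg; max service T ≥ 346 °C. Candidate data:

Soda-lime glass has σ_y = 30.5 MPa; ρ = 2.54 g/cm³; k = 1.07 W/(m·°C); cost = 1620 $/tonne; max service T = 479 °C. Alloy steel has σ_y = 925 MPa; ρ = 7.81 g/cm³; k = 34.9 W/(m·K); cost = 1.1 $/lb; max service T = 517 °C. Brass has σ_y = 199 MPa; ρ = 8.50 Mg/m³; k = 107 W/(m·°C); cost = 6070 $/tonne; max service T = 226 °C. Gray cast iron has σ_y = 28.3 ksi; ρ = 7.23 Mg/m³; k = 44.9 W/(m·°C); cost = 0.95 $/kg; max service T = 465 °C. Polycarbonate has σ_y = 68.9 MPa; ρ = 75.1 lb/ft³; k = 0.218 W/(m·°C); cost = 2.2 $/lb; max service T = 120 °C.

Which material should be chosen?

gray cast iron

Screen on constraints: k ≥ 0.644 W/(m·K); cost ≤ 2.0 $/kg; max service T ≥ 346 °C. Survivors: soda-lime glass, gray cast iron.
Putting every candidate on a common basis:
  soda-lime glass: σ_y = 30.50 MPa, ρ = 2540 kg/m³
  gray cast iron: σ_y = 195.1 MPa, ρ = 7230 kg/m³
  gray cast iron: M = 27.0 kN·m/kg
  soda-lime glass: M = 12.0 kN·m/kg
Highest index: gray cast iron.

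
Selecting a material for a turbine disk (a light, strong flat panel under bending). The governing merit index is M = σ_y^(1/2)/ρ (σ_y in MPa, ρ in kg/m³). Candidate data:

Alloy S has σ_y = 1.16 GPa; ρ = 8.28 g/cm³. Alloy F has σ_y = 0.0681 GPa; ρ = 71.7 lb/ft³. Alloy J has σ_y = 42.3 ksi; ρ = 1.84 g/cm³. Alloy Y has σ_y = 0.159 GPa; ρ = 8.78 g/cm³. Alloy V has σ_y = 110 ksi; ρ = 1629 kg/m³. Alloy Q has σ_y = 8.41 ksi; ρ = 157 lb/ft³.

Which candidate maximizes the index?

alloy V

After converting to SI:
  alloy S: σ_y = 1160 MPa, ρ = 8280 kg/m³
  alloy F: σ_y = 68.10 MPa, ρ = 1149 kg/m³
  alloy J: σ_y = 291.6 MPa, ρ = 1840 kg/m³
  alloy Y: σ_y = 159.0 MPa, ρ = 8780 kg/m³
  alloy V: σ_y = 758.4 MPa, ρ = 1629 kg/m³
  alloy Q: σ_y = 57.98 MPa, ρ = 2515 kg/m³
  alloy V: M = 16.9×10⁻³
  alloy J: M = 9.28×10⁻³
  alloy F: M = 7.19×10⁻³
  alloy S: M = 4.11×10⁻³
  alloy Q: M = 3.03×10⁻³
  alloy Y: M = 1.44×10⁻³
Highest index: alloy V.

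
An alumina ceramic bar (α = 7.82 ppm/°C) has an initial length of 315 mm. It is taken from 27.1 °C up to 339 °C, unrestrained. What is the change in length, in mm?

0.768 mm

ΔT = 339 − 27.1 = 311.9 K.
ΔL = α·L₀·ΔT = 7.82×10⁻⁶ × 315 mm × 311.9 K = 0.768 mm.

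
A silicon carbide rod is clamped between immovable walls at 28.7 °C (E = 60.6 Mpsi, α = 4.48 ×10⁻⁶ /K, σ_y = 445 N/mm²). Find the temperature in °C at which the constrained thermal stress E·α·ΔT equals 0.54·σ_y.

157 °C

E = 60.6 Mpsi = 417.8 GPa.
σ_y = 445 N/mm² = 445.0 MPa.
E·α·ΔT = 240.3 MPa ⇒ ΔT = 240.3 / (417.8×10³ × 4.48×10⁻⁶) = 128.4 K.
T = 28.7 + 128.4 = 157.1 °C.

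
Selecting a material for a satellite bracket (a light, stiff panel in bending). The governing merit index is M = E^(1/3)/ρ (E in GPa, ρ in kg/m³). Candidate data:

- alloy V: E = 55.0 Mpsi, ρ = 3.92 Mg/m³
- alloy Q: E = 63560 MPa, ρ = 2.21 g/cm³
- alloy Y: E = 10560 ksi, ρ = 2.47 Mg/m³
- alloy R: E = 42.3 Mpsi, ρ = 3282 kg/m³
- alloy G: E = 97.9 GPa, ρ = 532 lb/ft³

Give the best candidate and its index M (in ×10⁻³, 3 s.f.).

After converting to SI:
  alloy V: E = 379.2 GPa, ρ = 3920 kg/m³
  alloy Q: E = 63.56 GPa, ρ = 2210 kg/m³
  alloy Y: E = 72.81 GPa, ρ = 2470 kg/m³
  alloy R: E = 291.6 GPa, ρ = 3282 kg/m³
  alloy G: E = 97.90 GPa, ρ = 8522 kg/m³
  alloy R: M = 2.02×10⁻³
  alloy V: M = 1.85×10⁻³
  alloy Q: M = 1.81×10⁻³
  alloy Y: M = 1.69×10⁻³
  alloy G: M = 0.541×10⁻³
Alloy R ranks first.

alloy R, M = 2.02×10⁻³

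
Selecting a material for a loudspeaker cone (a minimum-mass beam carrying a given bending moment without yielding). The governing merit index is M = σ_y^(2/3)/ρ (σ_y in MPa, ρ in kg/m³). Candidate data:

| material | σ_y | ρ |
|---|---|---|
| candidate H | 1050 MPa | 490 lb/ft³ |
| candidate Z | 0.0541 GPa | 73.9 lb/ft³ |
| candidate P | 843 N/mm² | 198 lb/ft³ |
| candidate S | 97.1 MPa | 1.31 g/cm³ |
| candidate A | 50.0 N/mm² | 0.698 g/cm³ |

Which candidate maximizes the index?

candidate P

Putting every candidate on a common basis:
  candidate H: σ_y = 1050 MPa, ρ = 7849 kg/m³
  candidate Z: σ_y = 54.10 MPa, ρ = 1184 kg/m³
  candidate P: σ_y = 843.0 MPa, ρ = 3172 kg/m³
  candidate S: σ_y = 97.10 MPa, ρ = 1310 kg/m³
  candidate A: σ_y = 50.00 MPa, ρ = 698.0 kg/m³
  candidate P: M = 28.1×10⁻³
  candidate A: M = 19.4×10⁻³
  candidate S: M = 16.1×10⁻³
  candidate H: M = 13.2×10⁻³
  candidate Z: M = 12.1×10⁻³
Candidate P has the largest M.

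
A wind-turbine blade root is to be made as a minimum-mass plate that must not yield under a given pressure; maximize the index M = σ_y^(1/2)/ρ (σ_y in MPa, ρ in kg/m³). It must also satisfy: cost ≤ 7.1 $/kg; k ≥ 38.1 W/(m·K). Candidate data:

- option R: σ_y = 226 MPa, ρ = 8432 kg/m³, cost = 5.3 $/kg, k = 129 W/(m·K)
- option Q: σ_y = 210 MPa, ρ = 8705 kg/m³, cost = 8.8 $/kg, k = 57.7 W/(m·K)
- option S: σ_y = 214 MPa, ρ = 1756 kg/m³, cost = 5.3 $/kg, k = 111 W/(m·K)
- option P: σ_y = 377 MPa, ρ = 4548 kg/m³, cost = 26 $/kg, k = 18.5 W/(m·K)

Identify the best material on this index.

Screen on constraints: cost ≤ 7.1 $/kg; k ≥ 38.1 W/(m·K). Survivors: option R, option S.
Per-candidate index values:
  option S: M = 8.33×10⁻³
  option R: M = 1.78×10⁻³
Option S has the largest M.

option S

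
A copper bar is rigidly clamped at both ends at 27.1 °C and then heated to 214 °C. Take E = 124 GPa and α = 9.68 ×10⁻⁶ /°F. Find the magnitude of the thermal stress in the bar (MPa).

α = 9.68×10⁻⁶/°F × 9/5 = 17.4×10⁻⁶/K.
ΔT = 186.9 K. Constrained thermal stress σ = E·α·ΔT = 124.0×10³ MPa × 17.4×10⁻⁶ × 186.9 = 404 MPa (compressive).

404 MPa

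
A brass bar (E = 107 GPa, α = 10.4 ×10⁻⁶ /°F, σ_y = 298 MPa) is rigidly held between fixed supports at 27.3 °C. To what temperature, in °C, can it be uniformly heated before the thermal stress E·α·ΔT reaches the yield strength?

176 °C

α = 10.4×10⁻⁶/°F × 9/5 = 18.7×10⁻⁶/K.
E·α·ΔT = 298.0 MPa ⇒ ΔT = 298.0 / (107.0×10³ × 18.7×10⁻⁶) = 148.8 K.
T = 27.3 + 148.8 = 176.1 °C.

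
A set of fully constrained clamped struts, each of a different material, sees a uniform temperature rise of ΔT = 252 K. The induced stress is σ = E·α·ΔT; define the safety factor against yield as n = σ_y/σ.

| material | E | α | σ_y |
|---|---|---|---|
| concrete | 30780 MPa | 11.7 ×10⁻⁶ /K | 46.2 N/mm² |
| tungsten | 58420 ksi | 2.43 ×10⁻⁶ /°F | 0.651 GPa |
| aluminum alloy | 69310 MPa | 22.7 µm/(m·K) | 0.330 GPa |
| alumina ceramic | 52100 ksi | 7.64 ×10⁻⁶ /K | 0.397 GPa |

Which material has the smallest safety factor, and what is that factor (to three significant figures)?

concrete, n = 0.509

Converting E to GPa, α to ×10⁻⁶/K, σ_y to MPa, then σ and n for each:
  concrete: E = 30.78, α = 11.7, σ_y = 46.20 → σ = 90.8 MPa, n = 0.509
  tungsten: E = 402.8, α = 4.37, σ_y = 651.0 → σ = 444 MPa, n = 1.47
  aluminum alloy: E = 69.31, α = 22.7, σ_y = 330.0 → σ = 396 MPa, n = 0.832
  alumina ceramic: E = 359.2, α = 7.64, σ_y = 397.0 → σ = 692 MPa, n = 0.574
The minimum is concrete at n = 0.509.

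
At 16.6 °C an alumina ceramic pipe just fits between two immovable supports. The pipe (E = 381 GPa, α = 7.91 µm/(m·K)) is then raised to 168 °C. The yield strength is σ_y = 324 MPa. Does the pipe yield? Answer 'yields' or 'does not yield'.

yields

ΔT = 151.4 K. Constrained thermal stress σ = E·α·ΔT = 381.0×10³ MPa × 7.91×10⁻⁶ × 151.4 = 456 MPa (compressive).
Compare to σ_y = 324 MPa: σ ≥ σ_y, so it yields.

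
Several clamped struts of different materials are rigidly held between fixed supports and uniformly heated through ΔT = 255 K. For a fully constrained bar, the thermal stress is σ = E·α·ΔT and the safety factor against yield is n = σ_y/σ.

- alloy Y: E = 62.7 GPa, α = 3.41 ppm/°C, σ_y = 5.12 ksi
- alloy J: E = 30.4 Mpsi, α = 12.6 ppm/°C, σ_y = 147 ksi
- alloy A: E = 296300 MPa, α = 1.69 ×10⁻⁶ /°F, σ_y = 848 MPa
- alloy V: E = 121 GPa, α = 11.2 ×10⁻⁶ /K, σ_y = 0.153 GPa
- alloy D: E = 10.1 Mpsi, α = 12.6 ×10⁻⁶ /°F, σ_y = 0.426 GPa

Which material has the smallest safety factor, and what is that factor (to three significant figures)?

In consistent units (E in GPa, α in ×10⁻⁶/K, σ_y in MPa):
  alloy Y: E = 62.70, α = 3.41, σ_y = 35.30 → σ = 54.5 MPa, n = 0.647
  alloy J: E = 209.6, α = 12.6, σ_y = 1014 → σ = 673 MPa, n = 1.50
  alloy A: E = 296.3, α = 3.04, σ_y = 848.0 → σ = 230 MPa, n = 3.69
  alloy V: E = 121.0, α = 11.2, σ_y = 153.0 → σ = 346 MPa, n = 0.443
  alloy D: E = 69.64, α = 22.7, σ_y = 426.0 → σ = 403 MPa, n = 1.06
Alloy V has the lowest safety factor, n = 0.443.

alloy V, n = 0.443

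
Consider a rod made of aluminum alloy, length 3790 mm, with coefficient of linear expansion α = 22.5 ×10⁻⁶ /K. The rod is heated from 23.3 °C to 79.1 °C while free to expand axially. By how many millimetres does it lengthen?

ΔT = 79.1 − 23.3 = 55.80 K.
ΔL = α·L₀·ΔT = 22.5×10⁻⁶ × 3790 mm × 55.80 K = 4.76 mm.

4.76 mm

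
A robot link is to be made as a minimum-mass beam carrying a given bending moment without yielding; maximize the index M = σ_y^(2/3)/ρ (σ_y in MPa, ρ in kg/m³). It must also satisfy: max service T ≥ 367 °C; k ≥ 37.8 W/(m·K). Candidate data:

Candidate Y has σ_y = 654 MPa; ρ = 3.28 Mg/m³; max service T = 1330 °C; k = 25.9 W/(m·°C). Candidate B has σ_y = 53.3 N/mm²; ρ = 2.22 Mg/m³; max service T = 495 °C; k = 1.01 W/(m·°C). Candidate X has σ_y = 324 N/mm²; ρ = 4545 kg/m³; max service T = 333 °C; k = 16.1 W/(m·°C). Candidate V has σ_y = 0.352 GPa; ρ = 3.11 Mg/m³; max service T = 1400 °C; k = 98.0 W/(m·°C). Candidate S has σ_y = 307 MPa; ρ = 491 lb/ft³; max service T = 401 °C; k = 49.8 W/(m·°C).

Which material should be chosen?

candidate V

Screen on constraints: max service T ≥ 367 °C; k ≥ 37.8 W/(m·K). Survivors: candidate V, candidate S.
Normalizing units and computing the index:
  candidate V: σ_y = 352.0 MPa, ρ = 3110 kg/m³
  candidate S: σ_y = 307.0 MPa, ρ = 7865 kg/m³
  candidate V: M = 16.0×10⁻³
  candidate S: M = 5.79×10⁻³
Candidate V ranks first.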